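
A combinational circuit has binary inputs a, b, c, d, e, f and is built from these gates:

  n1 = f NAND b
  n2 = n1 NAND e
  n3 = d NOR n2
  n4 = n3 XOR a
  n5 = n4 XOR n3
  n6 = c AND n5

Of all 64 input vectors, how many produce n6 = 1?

16

n6 = c AND n5 must be 1, so both c = 1 and n5 = 1.
Enumerating the 64 input combinations, 16 give n6 = 1 and 48 give n6 = 0.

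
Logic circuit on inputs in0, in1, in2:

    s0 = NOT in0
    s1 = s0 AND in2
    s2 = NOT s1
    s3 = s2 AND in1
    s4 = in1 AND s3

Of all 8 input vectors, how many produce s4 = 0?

5

s4 = in1 AND s3 must be 0, so at least one of in1, s3 is 0.
Satisfying assignments:
  in0=0, in1=0, in2=0
  in0=0, in1=0, in2=1
  in0=0, in1=1, in2=1
  in0=1, in1=0, in2=0
  in0=1, in1=0, in2=1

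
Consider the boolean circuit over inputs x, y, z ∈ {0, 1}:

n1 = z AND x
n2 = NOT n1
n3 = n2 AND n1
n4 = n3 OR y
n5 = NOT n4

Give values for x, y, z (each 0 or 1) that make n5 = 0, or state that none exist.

Check with x=0 y=1 z=1:
n1 = z AND x = 1 AND 0 = 0
n2 = NOT n1 = NOT 0 = 1
n3 = n2 AND n1 = 1 AND 0 = 0
n4 = n3 OR y = 0 OR 1 = 1
n5 = NOT n4 = NOT 1 = 0
So n5 = 0 as required.

x=0 y=1 z=1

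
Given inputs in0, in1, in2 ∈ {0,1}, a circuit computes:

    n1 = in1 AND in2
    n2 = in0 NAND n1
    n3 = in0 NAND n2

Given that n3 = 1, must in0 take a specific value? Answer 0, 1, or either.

Both values of in0 occur among assignments with n3 = 1:
  in0=0: in0=0, in1=0, in2=0
  in0=1: in0=1, in1=1, in2=1

either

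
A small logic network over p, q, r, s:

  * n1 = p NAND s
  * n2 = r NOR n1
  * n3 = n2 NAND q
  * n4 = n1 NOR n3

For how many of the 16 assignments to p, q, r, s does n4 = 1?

1

n4 = n1 NOR n3 must be 1, so both n1 = 0 and n3 = 0.
n1 = p NAND s must be 0, so both p = 1 and s = 1.
n3 = n2 NAND q must be 0, so both n2 = 1 and q = 1.
Satisfying assignments:
  p=1, q=1, r=0, s=1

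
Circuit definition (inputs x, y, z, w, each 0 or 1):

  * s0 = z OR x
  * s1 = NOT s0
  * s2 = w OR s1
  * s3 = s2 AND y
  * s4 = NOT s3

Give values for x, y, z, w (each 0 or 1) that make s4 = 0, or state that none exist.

x=0 y=1 z=1 w=1

s4 = NOT s3 must be 0, so s3 = 1.
Check with x=0 y=1 z=1 w=1:
s0 = z OR x = 1 OR 0 = 1
s1 = NOT s0 = NOT 1 = 0
s2 = w OR s1 = 1 OR 0 = 1
s3 = s2 AND y = 1 AND 1 = 1
s4 = NOT s3 = NOT 1 = 0
So s4 = 0 as required.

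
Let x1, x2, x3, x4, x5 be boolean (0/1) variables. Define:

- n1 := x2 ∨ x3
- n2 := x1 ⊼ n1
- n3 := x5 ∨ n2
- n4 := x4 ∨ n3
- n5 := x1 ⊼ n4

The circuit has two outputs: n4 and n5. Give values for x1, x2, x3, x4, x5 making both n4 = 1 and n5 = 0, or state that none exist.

Check with x1=1, x2=1, x3=1, x4=1, x5=0:
n1 = x2 ∨ x3 = 1 ∨ 1 = 1
n2 = x1 ⊼ n1 = 1 ⊼ 1 = 0
n3 = x5 ∨ n2 = 0 ∨ 0 = 0
n4 = x4 ∨ n3 = 1 ∨ 0 = 1
n5 = x1 ⊼ n4 = 1 ⊼ 1 = 0
So n4 = 1 and n5 = 0.

x1=1, x2=1, x3=1, x4=1, x5=0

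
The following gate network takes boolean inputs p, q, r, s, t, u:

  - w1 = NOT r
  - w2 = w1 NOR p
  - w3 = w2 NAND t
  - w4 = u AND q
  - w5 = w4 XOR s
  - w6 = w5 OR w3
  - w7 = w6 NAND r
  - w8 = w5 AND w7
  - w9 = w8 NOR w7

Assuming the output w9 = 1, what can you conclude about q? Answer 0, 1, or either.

Both values of q occur among assignments with w9 = 1:
  q=0: p=0, q=0, r=1, s=0, t=0, u=0
  q=1: p=0, q=1, r=1, s=0, t=0, u=0

either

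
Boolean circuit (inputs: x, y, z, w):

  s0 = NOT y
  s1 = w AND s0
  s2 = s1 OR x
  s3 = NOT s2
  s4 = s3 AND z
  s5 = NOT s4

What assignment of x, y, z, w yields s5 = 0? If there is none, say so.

x=0, y=1, z=1, w=1

s5 = NOT s4 must be 0, so s4 = 1.
Check with x=0, y=1, z=1, w=1:
s0 = NOT y = NOT 1 = 0
s1 = w AND s0 = 1 AND 0 = 0
s2 = s1 OR x = 0 OR 0 = 0
s3 = NOT s2 = NOT 0 = 1
s4 = s3 AND z = 1 AND 1 = 1
s5 = NOT s4 = NOT 1 = 0
So s5 = 0 as required.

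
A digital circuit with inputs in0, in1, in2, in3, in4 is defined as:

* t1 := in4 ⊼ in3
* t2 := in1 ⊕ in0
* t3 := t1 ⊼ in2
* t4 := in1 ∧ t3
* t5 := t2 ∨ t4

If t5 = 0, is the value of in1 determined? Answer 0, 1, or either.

Both values of in1 occur among assignments with t5 = 0:
  in1=0: in0=0, in1=0, in2=0, in3=0, in4=0
  in1=1: in0=1, in1=1, in2=1, in3=0, in4=0

either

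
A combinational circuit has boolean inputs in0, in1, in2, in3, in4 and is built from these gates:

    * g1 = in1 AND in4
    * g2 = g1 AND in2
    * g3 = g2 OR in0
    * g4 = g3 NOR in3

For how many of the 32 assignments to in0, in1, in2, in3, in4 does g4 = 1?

7

g4 = g3 NOR in3 must be 1, so both g3 = 0 and in3 = 0.
Enumerating the 32 input combinations, 7 give g4 = 1 and 25 give g4 = 0.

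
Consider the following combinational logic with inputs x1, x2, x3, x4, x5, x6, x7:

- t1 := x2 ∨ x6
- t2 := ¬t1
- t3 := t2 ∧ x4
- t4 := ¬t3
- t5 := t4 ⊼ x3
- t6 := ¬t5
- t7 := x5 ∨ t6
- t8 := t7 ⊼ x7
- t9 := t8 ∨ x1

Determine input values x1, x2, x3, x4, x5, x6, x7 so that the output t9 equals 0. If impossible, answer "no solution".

x1=0 x2=1 x3=1 x4=1 x5=0 x6=1 x7=1

Check with x1=0 x2=1 x3=1 x4=1 x5=0 x6=1 x7=1:
t1 = x2 ∨ x6 = 1 ∨ 1 = 1
t2 = ¬t1 = ¬1 = 0
t3 = t2 ∧ x4 = 0 ∧ 1 = 0
t4 = ¬t3 = ¬0 = 1
t5 = t4 ⊼ x3 = 1 ⊼ 1 = 0
t6 = ¬t5 = ¬0 = 1
t7 = x5 ∨ t6 = 0 ∨ 1 = 1
t8 = t7 ⊼ x7 = 1 ⊼ 1 = 0
t9 = t8 ∨ x1 = 0 ∨ 0 = 0
So t9 = 0 as required.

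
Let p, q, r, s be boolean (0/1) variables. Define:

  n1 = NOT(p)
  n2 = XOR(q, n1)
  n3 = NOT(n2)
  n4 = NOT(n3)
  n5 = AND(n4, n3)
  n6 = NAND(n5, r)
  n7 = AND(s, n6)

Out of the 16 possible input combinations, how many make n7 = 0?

n7 = AND(s, n6) must be 0, so at least one of s, n6 is 0.
Enumerating the 16 input combinations, 8 give n7 = 0 and 8 give n7 = 1.

8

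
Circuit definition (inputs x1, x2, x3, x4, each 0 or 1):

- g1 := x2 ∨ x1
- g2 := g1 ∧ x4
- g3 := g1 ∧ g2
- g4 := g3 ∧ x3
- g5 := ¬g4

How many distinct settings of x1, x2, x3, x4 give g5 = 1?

g5 = ¬g4 must be 1, so g4 = 0.
Enumerating the 16 input combinations, 13 give g5 = 1 and 3 give g5 = 0.

13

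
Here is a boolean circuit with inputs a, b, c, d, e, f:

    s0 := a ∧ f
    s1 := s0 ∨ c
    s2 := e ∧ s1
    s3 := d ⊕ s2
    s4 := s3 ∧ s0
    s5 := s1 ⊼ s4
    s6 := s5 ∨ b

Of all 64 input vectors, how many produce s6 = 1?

s6 = s5 ∨ b must be 1, so at least one of s5, b is 1.
Enumerating the 64 input combinations, 60 give s6 = 1 and 4 give s6 = 0.

60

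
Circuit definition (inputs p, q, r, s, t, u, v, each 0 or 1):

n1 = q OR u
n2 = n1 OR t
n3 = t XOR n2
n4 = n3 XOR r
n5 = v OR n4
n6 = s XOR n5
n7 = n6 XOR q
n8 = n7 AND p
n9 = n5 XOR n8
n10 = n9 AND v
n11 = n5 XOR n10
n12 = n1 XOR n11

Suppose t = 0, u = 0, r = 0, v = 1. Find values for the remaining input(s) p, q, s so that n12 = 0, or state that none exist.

p=0, q=0, s=0

n12 = n1 XOR n11 must be 0, so n1 and n11 are equal.
Check with t = 0, u = 0, r = 0, v = 1 and p=0, q=0, s=0:
n1 = q OR u = 0 OR 0 = 0
n2 = n1 OR t = 0 OR 0 = 0
n3 = t XOR n2 = 0 XOR 0 = 0
n4 = n3 XOR r = 0 XOR 0 = 0
n5 = v OR n4 = 1 OR 0 = 1
n6 = s XOR n5 = 0 XOR 1 = 1
n7 = n6 XOR q = 1 XOR 0 = 1
n8 = n7 AND p = 1 AND 0 = 0
n9 = n5 XOR n8 = 1 XOR 0 = 1
n10 = n9 AND v = 1 AND 1 = 1
n11 = n5 XOR n10 = 1 XOR 1 = 0
n12 = n1 XOR n11 = 0 XOR 0 = 0
So n12 = 0.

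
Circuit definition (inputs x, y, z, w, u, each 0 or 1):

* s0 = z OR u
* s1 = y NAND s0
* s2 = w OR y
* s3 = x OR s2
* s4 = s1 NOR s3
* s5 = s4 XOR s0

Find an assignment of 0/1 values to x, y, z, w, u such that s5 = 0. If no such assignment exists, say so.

x=1, y=0, z=0, w=0, u=0

s5 = s4 XOR s0 must be 0, so s4 and s0 are equal.
Check with x=1, y=0, z=0, w=0, u=0:
s0 = z OR u = 0 OR 0 = 0
s1 = y NAND s0 = 0 NAND 0 = 1
s2 = w OR y = 0 OR 0 = 0
s3 = x OR s2 = 1 OR 0 = 1
s4 = s1 NOR s3 = 1 NOR 1 = 0
s5 = s4 XOR s0 = 0 XOR 0 = 0
So s5 = 0 as required.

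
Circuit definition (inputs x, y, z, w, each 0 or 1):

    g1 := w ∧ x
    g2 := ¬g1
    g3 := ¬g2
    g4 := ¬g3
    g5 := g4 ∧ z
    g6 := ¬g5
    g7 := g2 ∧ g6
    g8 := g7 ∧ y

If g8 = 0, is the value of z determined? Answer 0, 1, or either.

either

Both values of z occur among assignments with g8 = 0:
  z=0: x=0, y=0, z=0, w=0
  z=1: x=0, y=0, z=1, w=0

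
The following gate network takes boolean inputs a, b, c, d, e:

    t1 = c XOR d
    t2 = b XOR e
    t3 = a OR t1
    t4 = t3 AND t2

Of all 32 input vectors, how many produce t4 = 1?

t4 = t3 AND t2 must be 1, so both t3 = 1 and t2 = 1.
t3 = a OR t1 must be 1, so at least one of a, t1 is 1.
t2 = b XOR e must be 1, so b and e differ.
Enumerating the 32 input combinations, 12 give t4 = 1 and 20 give t4 = 0.

12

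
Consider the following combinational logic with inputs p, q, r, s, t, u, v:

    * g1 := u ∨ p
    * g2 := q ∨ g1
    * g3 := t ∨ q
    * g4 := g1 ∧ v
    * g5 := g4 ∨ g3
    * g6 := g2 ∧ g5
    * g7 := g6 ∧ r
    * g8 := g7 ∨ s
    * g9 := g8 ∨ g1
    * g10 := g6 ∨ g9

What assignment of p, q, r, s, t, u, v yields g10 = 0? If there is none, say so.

Check with p=0 q=0 r=0 s=0 t=0 u=0 v=1:
g1 = u ∨ p = 0 ∨ 0 = 0
g2 = q ∨ g1 = 0 ∨ 0 = 0
g3 = t ∨ q = 0 ∨ 0 = 0
g4 = g1 ∧ v = 0 ∧ 1 = 0
g5 = g4 ∨ g3 = 0 ∨ 0 = 0
g6 = g2 ∧ g5 = 0 ∧ 0 = 0
g7 = g6 ∧ r = 0 ∧ 0 = 0
g8 = g7 ∨ s = 0 ∨ 0 = 0
g9 = g8 ∨ g1 = 0 ∨ 0 = 0
g10 = g6 ∨ g9 = 0 ∨ 0 = 0
So g10 = 0 as required.

p=0 q=0 r=0 s=0 t=0 u=0 v=1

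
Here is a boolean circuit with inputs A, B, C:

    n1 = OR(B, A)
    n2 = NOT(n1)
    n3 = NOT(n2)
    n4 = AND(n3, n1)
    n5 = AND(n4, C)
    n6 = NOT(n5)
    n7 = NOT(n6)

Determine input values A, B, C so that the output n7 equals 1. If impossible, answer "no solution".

A=0, B=1, C=1

n7 = NOT(n6) must be 1, so n6 = 0.
n6 = NOT(n5) must be 0, so n5 = 1.
Check with A=0, B=1, C=1:
n1 = OR(B, A) = OR(1, 0) = 1
n2 = NOT(n1) = NOT 1 = 0
n3 = NOT(n2) = NOT 0 = 1
n4 = AND(n3, n1) = AND(1, 1) = 1
n5 = AND(n4, C) = AND(1, 1) = 1
n6 = NOT(n5) = NOT 1 = 0
n7 = NOT(n6) = NOT 0 = 1
So n7 = 1 as required.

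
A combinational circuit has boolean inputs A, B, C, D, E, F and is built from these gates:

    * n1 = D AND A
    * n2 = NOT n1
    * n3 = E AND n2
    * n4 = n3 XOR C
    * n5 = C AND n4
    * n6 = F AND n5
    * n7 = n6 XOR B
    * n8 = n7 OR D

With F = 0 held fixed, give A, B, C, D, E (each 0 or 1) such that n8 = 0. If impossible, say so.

Check with F = 0 and A=1, B=0, C=0, D=0, E=1:
n1 = D AND A = 0 AND 1 = 0
n2 = NOT n1 = NOT 0 = 1
n3 = E AND n2 = 1 AND 1 = 1
n4 = n3 XOR C = 1 XOR 0 = 1
n5 = C AND n4 = 0 AND 1 = 0
n6 = F AND n5 = 0 AND 0 = 0
n7 = n6 XOR B = 0 XOR 0 = 0
n8 = n7 OR D = 0 OR 0 = 0
So n8 = 0.

A=1, B=0, C=0, D=0, E=1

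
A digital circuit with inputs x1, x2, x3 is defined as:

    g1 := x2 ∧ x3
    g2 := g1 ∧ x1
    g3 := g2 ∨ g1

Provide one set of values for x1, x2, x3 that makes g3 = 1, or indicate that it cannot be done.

g3 = g2 ∨ g1 must be 1, so at least one of g2, g1 is 1.
Check with x1=0, x2=1, x3=1:
g1 = x2 ∧ x3 = 1 ∧ 1 = 1
g2 = g1 ∧ x1 = 1 ∧ 0 = 0
g3 = g2 ∨ g1 = 0 ∨ 1 = 1
So g3 = 1 as required.

x1=0, x2=1, x3=1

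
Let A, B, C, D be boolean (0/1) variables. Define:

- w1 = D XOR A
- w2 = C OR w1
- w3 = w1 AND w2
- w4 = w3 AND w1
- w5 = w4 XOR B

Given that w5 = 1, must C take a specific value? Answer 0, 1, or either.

either

Both values of C occur among assignments with w5 = 1:
  C=0: A=0, B=0, C=0, D=1
  C=1: A=0, B=0, C=1, D=1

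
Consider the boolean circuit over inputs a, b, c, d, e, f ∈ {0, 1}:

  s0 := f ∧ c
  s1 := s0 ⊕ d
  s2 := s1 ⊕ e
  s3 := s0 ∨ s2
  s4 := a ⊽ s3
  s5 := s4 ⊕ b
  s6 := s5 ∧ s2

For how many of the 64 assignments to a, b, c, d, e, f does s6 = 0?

48

s6 = s5 ∧ s2 must be 0, so at least one of s5, s2 is 0.
Enumerating the 64 input combinations, 48 give s6 = 0 and 16 give s6 = 1.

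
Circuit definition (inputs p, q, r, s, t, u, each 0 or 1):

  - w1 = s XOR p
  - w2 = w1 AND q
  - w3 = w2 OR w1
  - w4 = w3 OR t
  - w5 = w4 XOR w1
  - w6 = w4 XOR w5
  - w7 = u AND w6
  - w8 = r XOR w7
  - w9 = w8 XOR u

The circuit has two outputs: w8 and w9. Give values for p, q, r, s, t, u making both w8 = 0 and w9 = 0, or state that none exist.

p=1, q=0, r=0, s=0, t=0, u=0

Check with p=1, q=0, r=0, s=0, t=0, u=0:
w1 = s XOR p = 0 XOR 1 = 1
w2 = w1 AND q = 1 AND 0 = 0
w3 = w2 OR w1 = 0 OR 1 = 1
w4 = w3 OR t = 1 OR 0 = 1
w5 = w4 XOR w1 = 1 XOR 1 = 0
w6 = w4 XOR w5 = 1 XOR 0 = 1
w7 = u AND w6 = 0 AND 1 = 0
w8 = r XOR w7 = 0 XOR 0 = 0
w9 = w8 XOR u = 0 XOR 0 = 0
So w8 = 0 and w9 = 0.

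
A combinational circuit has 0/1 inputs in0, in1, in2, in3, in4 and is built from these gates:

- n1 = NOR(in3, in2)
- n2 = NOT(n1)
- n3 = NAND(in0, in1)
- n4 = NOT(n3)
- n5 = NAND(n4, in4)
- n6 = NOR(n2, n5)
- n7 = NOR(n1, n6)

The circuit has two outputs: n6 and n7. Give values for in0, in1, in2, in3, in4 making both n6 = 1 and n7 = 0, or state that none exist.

Check with in0=1, in1=1, in2=0, in3=0, in4=1:
n1 = NOR(in3, in2) = NOR(0, 0) = 1
n2 = NOT(n1) = NOT 1 = 0
n3 = NAND(in0, in1) = NAND(1, 1) = 0
n4 = NOT(n3) = NOT 0 = 1
n5 = NAND(n4, in4) = NAND(1, 1) = 0
n6 = NOR(n2, n5) = NOR(0, 0) = 1
n7 = NOR(n1, n6) = NOR(1, 1) = 0
So n6 = 1 and n7 = 0.

in0=1, in1=1, in2=0, in3=0, in4=1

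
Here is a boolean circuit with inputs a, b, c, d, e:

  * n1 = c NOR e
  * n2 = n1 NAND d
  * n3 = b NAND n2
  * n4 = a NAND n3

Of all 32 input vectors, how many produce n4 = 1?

23

n4 = a NAND n3 must be 1, so at least one of a, n3 is 0.
Enumerating the 32 input combinations, 23 give n4 = 1 and 9 give n4 = 0.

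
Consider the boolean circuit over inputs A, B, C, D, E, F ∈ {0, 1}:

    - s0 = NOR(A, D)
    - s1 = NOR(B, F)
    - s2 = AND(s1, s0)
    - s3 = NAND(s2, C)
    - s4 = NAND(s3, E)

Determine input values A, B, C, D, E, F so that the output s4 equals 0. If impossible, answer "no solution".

s4 = NAND(s3, E) must be 0, so both s3 = 1 and E = 1.
s3 = NAND(s2, C) must be 1, so at least one of s2, C is 0.
Check with A=0 B=0 C=0 D=1 E=1 F=0:
s0 = NOR(A, D) = NOR(0, 1) = 0
s1 = NOR(B, F) = NOR(0, 0) = 1
s2 = AND(s1, s0) = AND(1, 0) = 0
s3 = NAND(s2, C) = NAND(0, 0) = 1
s4 = NAND(s3, E) = NAND(1, 1) = 0
So s4 = 0 as required.

A=0 B=0 C=0 D=1 E=1 F=0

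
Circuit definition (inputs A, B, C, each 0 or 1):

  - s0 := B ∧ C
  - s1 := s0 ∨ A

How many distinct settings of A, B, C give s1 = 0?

s1 = s0 ∨ A must be 0, so both s0 = 0 and A = 0.
s0 = B ∧ C must be 0, so at least one of B, C is 0.
Satisfying assignments:
  A=0, B=0, C=0
  A=0, B=0, C=1
  A=0, B=1, C=0

3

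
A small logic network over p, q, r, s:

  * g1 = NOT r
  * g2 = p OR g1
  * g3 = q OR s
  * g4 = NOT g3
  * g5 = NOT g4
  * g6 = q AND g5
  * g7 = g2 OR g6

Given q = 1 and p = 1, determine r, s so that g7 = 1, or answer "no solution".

Check with q = 1 and p = 1 and r=0, s=0:
g1 = NOT r = NOT 0 = 1
g2 = p OR g1 = 1 OR 1 = 1
g3 = q OR s = 1 OR 0 = 1
g4 = NOT g3 = NOT 1 = 0
g5 = NOT g4 = NOT 0 = 1
g6 = q AND g5 = 1 AND 1 = 1
g7 = g2 OR g6 = 1 OR 1 = 1
So g7 = 1.

r=0, s=0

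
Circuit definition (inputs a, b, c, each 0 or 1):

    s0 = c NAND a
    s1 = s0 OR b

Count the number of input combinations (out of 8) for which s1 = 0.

1

s1 = s0 OR b must be 0, so both s0 = 0 and b = 0.
s0 = c NAND a must be 0, so both c = 1 and a = 1.
Satisfying assignments:
  a=1, b=0, c=1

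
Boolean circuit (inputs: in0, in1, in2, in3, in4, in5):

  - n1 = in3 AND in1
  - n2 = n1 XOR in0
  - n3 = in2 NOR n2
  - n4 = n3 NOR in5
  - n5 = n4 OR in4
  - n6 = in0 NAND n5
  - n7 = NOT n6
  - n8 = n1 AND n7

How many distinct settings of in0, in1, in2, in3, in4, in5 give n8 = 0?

59

n8 = n1 AND n7 must be 0, so at least one of n1, n7 is 0.
Enumerating the 64 input combinations, 59 give n8 = 0 and 5 give n8 = 1.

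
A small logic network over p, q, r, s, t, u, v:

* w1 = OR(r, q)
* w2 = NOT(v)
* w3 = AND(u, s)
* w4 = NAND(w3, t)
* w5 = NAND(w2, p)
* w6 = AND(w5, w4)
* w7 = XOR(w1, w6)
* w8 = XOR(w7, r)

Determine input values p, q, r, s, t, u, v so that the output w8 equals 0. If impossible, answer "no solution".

p=0, q=1, r=0, s=1, t=0, u=1, v=1

Check with p=0, q=1, r=0, s=1, t=0, u=1, v=1:
w1 = OR(r, q) = OR(0, 1) = 1
w2 = NOT(v) = NOT 1 = 0
w3 = AND(u, s) = AND(1, 1) = 1
w4 = NAND(w3, t) = NAND(1, 0) = 1
w5 = NAND(w2, p) = NAND(0, 0) = 1
w6 = AND(w5, w4) = AND(1, 1) = 1
w7 = XOR(w1, w6) = XOR(1, 1) = 0
w8 = XOR(w7, r) = XOR(0, 0) = 0
So w8 = 0 as required.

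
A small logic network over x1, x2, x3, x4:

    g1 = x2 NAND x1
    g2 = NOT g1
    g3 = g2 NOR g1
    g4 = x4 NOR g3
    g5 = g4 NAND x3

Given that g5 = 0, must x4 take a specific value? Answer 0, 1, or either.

0

g5 = g4 NAND x3 must be 0, so both g4 = 1 and x3 = 1.
Every assignment with g5 = 0 has x4 = 0; there are 4 such assignment(s).
  x1=0, x2=0, x3=1, x4=0
  x1=0, x2=1, x3=1, x4=0
  x1=1, x2=0, x3=1, x4=0
  x1=1, x2=1, x3=1, x4=0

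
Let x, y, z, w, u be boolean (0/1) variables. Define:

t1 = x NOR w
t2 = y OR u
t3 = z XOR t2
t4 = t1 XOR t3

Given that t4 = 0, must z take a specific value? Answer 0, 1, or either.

either

Both values of z occur among assignments with t4 = 0:
  z=0: x=0, y=0, z=0, w=0, u=1
  z=1: x=0, y=0, z=1, w=0, u=0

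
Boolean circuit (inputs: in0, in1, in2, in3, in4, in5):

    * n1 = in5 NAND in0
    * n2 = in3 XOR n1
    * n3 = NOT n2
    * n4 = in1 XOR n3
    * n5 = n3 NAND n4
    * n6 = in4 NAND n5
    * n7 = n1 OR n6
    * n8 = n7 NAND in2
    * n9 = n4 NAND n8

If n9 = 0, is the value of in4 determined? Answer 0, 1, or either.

Both values of in4 occur among assignments with n9 = 0:
  in4=0: in0=0, in1=0, in2=0, in3=1, in4=0, in5=0
  in4=1: in0=0, in1=0, in2=0, in3=1, in4=1, in5=0

either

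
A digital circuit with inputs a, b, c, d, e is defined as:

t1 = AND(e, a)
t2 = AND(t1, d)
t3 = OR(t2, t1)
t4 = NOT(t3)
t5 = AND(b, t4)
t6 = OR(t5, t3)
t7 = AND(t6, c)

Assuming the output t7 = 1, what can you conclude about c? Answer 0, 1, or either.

t7 = AND(t6, c) must be 1, so both t6 = 1 and c = 1.
t6 = OR(t5, t3) must be 1, so at least one of t5, t3 is 1.
Every assignment with t7 = 1 has c = 1; there are 10 such assignment(s).

1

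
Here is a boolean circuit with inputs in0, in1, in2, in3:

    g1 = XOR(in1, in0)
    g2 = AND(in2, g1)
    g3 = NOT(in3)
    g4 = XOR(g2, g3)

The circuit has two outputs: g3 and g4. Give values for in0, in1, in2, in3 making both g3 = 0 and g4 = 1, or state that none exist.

Check with in0=0, in1=1, in2=1, in3=1:
g1 = XOR(in1, in0) = XOR(1, 0) = 1
g2 = AND(in2, g1) = AND(1, 1) = 1
g3 = NOT(in3) = NOT 1 = 0
g4 = XOR(g2, g3) = XOR(1, 0) = 1
So g3 = 0 and g4 = 1.

in0=0, in1=1, in2=1, in3=1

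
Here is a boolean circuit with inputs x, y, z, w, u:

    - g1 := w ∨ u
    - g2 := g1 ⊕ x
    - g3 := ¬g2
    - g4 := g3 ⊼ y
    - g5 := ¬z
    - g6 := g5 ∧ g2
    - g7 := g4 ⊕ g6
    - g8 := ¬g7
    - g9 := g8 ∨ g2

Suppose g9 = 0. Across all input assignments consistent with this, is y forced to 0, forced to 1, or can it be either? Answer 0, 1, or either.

g9 = g8 ∨ g2 must be 0, so both g8 = 0 and g2 = 0.
g8 = ¬g7 must be 0, so g7 = 1.
g2 = g1 ⊕ x must be 0, so g1 and x are equal.
Every assignment with g9 = 0 has y = 0; there are 8 such assignment(s).

0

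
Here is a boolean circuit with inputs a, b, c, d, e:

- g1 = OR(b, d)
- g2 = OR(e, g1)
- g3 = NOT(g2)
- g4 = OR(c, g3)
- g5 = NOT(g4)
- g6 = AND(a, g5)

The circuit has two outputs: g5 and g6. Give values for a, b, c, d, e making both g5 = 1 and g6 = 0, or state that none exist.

Check with a=0, b=1, c=0, d=0, e=1:
g1 = OR(b, d) = OR(1, 0) = 1
g2 = OR(e, g1) = OR(1, 1) = 1
g3 = NOT(g2) = NOT 1 = 0
g4 = OR(c, g3) = OR(0, 0) = 0
g5 = NOT(g4) = NOT 0 = 1
g6 = AND(a, g5) = AND(0, 1) = 0
So g5 = 1 and g6 = 0.

a=0, b=1, c=0, d=0, e=1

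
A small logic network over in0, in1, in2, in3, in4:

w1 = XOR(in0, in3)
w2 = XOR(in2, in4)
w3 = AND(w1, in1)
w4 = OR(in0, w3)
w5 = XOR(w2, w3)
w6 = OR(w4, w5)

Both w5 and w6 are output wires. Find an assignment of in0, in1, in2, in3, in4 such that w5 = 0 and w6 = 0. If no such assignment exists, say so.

in0=0 in1=0 in2=1 in3=1 in4=1

Check with in0=0 in1=0 in2=1 in3=1 in4=1:
w1 = XOR(in0, in3) = XOR(0, 1) = 1
w2 = XOR(in2, in4) = XOR(1, 1) = 0
w3 = AND(w1, in1) = AND(1, 0) = 0
w4 = OR(in0, w3) = OR(0, 0) = 0
w5 = XOR(w2, w3) = XOR(0, 0) = 0
w6 = OR(w4, w5) = OR(0, 0) = 0
So w5 = 0 and w6 = 0.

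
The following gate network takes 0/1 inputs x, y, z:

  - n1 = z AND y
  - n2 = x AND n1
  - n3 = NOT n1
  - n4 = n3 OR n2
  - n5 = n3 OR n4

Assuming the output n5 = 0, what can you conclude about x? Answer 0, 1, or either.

0

n5 = n3 OR n4 must be 0, so both n3 = 0 and n4 = 0.
n3 = NOT n1 must be 0, so n1 = 1.
Every assignment with n5 = 0 has x = 0; there are 1 such assignment(s).
  x=0, y=1, z=1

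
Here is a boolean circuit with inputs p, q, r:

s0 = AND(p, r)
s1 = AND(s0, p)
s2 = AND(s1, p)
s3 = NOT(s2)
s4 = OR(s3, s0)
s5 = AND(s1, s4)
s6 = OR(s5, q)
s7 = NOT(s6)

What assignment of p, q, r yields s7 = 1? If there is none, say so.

Check with p=0 q=0 r=1:
s0 = AND(p, r) = AND(0, 1) = 0
s1 = AND(s0, p) = AND(0, 0) = 0
s2 = AND(s1, p) = AND(0, 0) = 0
s3 = NOT(s2) = NOT 0 = 1
s4 = OR(s3, s0) = OR(1, 0) = 1
s5 = AND(s1, s4) = AND(0, 1) = 0
s6 = OR(s5, q) = OR(0, 0) = 0
s7 = NOT(s6) = NOT 0 = 1
So s7 = 1 as required.

p=0 q=0 r=1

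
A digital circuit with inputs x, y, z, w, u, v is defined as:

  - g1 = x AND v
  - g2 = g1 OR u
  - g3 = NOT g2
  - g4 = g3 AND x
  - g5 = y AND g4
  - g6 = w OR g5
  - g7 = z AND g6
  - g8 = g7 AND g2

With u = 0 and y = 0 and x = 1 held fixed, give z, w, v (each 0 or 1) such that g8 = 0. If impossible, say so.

z=0, w=1, v=1

g8 = g7 AND g2 must be 0, so at least one of g7, g2 is 0.
Check with u = 0 and y = 0 and x = 1 and z=0, w=1, v=1:
g1 = x AND v = 1 AND 1 = 1
g2 = g1 OR u = 1 OR 0 = 1
g3 = NOT g2 = NOT 1 = 0
g4 = g3 AND x = 0 AND 1 = 0
g5 = y AND g4 = 0 AND 0 = 0
g6 = w OR g5 = 1 OR 0 = 1
g7 = z AND g6 = 0 AND 1 = 0
g8 = g7 AND g2 = 0 AND 1 = 0
So g8 = 0.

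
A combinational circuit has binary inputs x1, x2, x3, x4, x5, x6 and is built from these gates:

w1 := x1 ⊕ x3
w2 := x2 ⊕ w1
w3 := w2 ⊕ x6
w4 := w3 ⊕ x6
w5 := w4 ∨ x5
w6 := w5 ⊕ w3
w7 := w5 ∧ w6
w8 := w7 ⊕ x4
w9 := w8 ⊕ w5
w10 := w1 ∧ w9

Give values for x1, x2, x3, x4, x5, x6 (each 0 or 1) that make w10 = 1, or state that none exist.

w10 = w1 ∧ w9 must be 1, so both w1 = 1 and w9 = 1.
Check with x1=1, x2=0, x3=0, x4=0, x5=1, x6=0:
w1 = x1 ⊕ x3 = 1 ⊕ 0 = 1
w2 = x2 ⊕ w1 = 0 ⊕ 1 = 1
w3 = w2 ⊕ x6 = 1 ⊕ 0 = 1
w4 = w3 ⊕ x6 = 1 ⊕ 0 = 1
w5 = w4 ∨ x5 = 1 ∨ 1 = 1
w6 = w5 ⊕ w3 = 1 ⊕ 1 = 0
w7 = w5 ∧ w6 = 1 ∧ 0 = 0
w8 = w7 ⊕ x4 = 0 ⊕ 0 = 0
w9 = w8 ⊕ w5 = 0 ⊕ 1 = 1
w10 = w1 ∧ w9 = 1 ∧ 1 = 1
So w10 = 1 as required.

x1=1, x2=0, x3=0, x4=0, x5=1, x6=0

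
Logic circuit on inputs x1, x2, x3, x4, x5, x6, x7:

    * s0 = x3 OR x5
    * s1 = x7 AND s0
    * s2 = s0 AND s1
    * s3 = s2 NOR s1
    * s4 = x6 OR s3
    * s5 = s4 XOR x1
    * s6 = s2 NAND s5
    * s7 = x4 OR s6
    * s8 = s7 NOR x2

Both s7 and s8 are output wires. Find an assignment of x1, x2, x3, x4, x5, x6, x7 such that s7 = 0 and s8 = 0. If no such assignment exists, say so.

Check with x1=0 x2=1 x3=1 x4=0 x5=0 x6=1 x7=1:
s0 = x3 OR x5 = 1 OR 0 = 1
s1 = x7 AND s0 = 1 AND 1 = 1
s2 = s0 AND s1 = 1 AND 1 = 1
s3 = s2 NOR s1 = 1 NOR 1 = 0
s4 = x6 OR s3 = 1 OR 0 = 1
s5 = s4 XOR x1 = 1 XOR 0 = 1
s6 = s2 NAND s5 = 1 NAND 1 = 0
s7 = x4 OR s6 = 0 OR 0 = 0
s8 = s7 NOR x2 = 0 NOR 1 = 0
So s7 = 0 and s8 = 0.

x1=0 x2=1 x3=1 x4=0 x5=0 x6=1 x7=1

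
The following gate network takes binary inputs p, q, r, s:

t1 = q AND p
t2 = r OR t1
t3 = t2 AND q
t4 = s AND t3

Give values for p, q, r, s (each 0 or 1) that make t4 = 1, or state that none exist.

t4 = s AND t3 must be 1, so both s = 1 and t3 = 1.
t3 = t2 AND q must be 1, so both t2 = 1 and q = 1.
t2 = r OR t1 must be 1, so at least one of r, t1 is 1.
Check with p=1 q=1 r=0 s=1:
t1 = q AND p = 1 AND 1 = 1
t2 = r OR t1 = 0 OR 1 = 1
t3 = t2 AND q = 1 AND 1 = 1
t4 = s AND t3 = 1 AND 1 = 1
So t4 = 1 as required.

p=1 q=1 r=0 s=1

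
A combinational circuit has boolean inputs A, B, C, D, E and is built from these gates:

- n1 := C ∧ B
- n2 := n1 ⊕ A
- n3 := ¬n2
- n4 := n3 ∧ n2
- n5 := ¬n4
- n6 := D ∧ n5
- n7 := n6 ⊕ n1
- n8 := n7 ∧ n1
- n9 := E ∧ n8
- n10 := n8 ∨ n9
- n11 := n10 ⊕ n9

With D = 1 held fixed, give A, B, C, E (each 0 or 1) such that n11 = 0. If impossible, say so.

A=0, B=1, C=1, E=1

n11 = n10 ⊕ n9 must be 0, so n10 and n9 are equal.
Check with D = 1 and A=0, B=1, C=1, E=1:
n1 = C ∧ B = 1 ∧ 1 = 1
n2 = n1 ⊕ A = 1 ⊕ 0 = 1
n3 = ¬n2 = ¬1 = 0
n4 = n3 ∧ n2 = 0 ∧ 1 = 0
n5 = ¬n4 = ¬0 = 1
n6 = D ∧ n5 = 1 ∧ 1 = 1
n7 = n6 ⊕ n1 = 1 ⊕ 1 = 0
n8 = n7 ∧ n1 = 0 ∧ 1 = 0
n9 = E ∧ n8 = 1 ∧ 0 = 0
n10 = n8 ∨ n9 = 0 ∨ 0 = 0
n11 = n10 ⊕ n9 = 0 ⊕ 0 = 0
So n11 = 0.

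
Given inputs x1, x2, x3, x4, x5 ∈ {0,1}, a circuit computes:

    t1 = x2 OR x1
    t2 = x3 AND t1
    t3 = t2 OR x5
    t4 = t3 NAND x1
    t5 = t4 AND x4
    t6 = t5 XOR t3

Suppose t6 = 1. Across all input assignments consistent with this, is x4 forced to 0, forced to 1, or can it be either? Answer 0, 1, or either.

Both values of x4 occur among assignments with t6 = 1:
  x4=0: x1=0, x2=0, x3=0, x4=0, x5=1
  x4=1: x1=0, x2=0, x3=0, x4=1, x5=0

either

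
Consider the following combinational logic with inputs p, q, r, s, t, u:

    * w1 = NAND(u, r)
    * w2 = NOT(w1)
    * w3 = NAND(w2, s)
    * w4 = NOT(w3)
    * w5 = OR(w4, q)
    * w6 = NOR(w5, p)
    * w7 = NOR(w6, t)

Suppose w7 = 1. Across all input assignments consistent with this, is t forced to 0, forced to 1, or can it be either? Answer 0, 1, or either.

0

w7 = NOR(w6, t) must be 1, so both w6 = 0 and t = 0.
w6 = NOR(w5, p) must be 0, so at least one of w5, p is 1.
Every assignment with w7 = 1 has t = 0; there are 25 such assignment(s).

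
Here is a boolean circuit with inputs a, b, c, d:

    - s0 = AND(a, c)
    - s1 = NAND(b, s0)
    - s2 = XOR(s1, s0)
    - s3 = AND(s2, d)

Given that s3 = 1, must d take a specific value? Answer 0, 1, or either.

s3 = AND(s2, d) must be 1, so both s2 = 1 and d = 1.
s2 = XOR(s1, s0) must be 1, so s1 and s0 differ.
Every assignment with s3 = 1 has d = 1; there are 7 such assignment(s).

1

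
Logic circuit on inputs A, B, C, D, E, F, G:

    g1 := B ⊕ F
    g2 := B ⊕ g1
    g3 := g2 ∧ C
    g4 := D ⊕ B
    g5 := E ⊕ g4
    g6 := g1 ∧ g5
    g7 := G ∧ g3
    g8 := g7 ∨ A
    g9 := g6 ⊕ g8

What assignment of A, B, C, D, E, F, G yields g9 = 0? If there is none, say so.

g9 = g6 ⊕ g8 must be 0, so g6 and g8 are equal.
Check with A=0 B=1 C=1 D=0 E=1 F=0 G=1:
g1 = B ⊕ F = 1 ⊕ 0 = 1
g2 = B ⊕ g1 = 1 ⊕ 1 = 0
g3 = g2 ∧ C = 0 ∧ 1 = 0
g4 = D ⊕ B = 0 ⊕ 1 = 1
g5 = E ⊕ g4 = 1 ⊕ 1 = 0
g6 = g1 ∧ g5 = 1 ∧ 0 = 0
g7 = G ∧ g3 = 1 ∧ 0 = 0
g8 = g7 ∨ A = 0 ∨ 0 = 0
g9 = g6 ⊕ g8 = 0 ⊕ 0 = 0
So g9 = 0 as required.

A=0 B=1 C=1 D=0 E=1 F=0 G=1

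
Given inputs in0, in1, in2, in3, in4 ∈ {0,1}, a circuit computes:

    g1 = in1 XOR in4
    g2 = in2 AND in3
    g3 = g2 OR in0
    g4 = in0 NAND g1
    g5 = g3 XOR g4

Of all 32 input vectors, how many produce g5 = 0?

g5 = g3 XOR g4 must be 0, so g3 and g4 are equal.
Enumerating the 32 input combinations, 12 give g5 = 0 and 20 give g5 = 1.

12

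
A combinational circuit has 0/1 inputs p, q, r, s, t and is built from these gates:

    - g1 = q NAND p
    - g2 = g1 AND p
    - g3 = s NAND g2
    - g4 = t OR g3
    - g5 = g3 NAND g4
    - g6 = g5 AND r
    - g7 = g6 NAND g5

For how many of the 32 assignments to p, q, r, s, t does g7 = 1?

30

g7 = g6 NAND g5 must be 1, so at least one of g6, g5 is 0.
Enumerating the 32 input combinations, 30 give g7 = 1 and 2 give g7 = 0.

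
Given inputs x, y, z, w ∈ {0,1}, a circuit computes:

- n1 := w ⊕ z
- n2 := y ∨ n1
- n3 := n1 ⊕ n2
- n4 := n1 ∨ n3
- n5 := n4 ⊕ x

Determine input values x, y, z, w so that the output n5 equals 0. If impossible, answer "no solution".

x=1, y=1, z=0, w=0

n5 = n4 ⊕ x must be 0, so n4 and x are equal.
Check with x=1, y=1, z=0, w=0:
n1 = w ⊕ z = 0 ⊕ 0 = 0
n2 = y ∨ n1 = 1 ∨ 0 = 1
n3 = n1 ⊕ n2 = 0 ⊕ 1 = 1
n4 = n1 ∨ n3 = 0 ∨ 1 = 1
n5 = n4 ⊕ x = 1 ⊕ 1 = 0
So n5 = 0 as required.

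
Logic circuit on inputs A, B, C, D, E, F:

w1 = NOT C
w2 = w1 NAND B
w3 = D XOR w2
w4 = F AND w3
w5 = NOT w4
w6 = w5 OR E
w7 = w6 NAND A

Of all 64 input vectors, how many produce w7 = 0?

28

w7 = w6 NAND A must be 0, so both w6 = 1 and A = 1.
w6 = w5 OR E must be 1, so at least one of w5, E is 1.
Enumerating the 64 input combinations, 28 give w7 = 0 and 36 give w7 = 1.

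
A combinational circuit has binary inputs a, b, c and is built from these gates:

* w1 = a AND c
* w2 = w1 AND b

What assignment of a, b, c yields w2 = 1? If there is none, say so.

w2 = w1 AND b must be 1, so both w1 = 1 and b = 1.
w1 = a AND c must be 1, so both a = 1 and c = 1.
Check with a=1 b=1 c=1:
w1 = a AND c = 1 AND 1 = 1
w2 = w1 AND b = 1 AND 1 = 1
So w2 = 1 as required.

a=1 b=1 c=1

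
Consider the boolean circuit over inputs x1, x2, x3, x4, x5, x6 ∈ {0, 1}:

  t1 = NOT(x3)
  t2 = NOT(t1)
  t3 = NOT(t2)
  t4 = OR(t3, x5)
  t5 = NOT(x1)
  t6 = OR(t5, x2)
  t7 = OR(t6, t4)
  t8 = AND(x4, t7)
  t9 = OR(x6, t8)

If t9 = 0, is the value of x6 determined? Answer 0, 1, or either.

0

t9 = OR(x6, t8) must be 0, so both x6 = 0 and t8 = 0.
Every assignment with t9 = 0 has x6 = 0; there are 17 such assignment(s).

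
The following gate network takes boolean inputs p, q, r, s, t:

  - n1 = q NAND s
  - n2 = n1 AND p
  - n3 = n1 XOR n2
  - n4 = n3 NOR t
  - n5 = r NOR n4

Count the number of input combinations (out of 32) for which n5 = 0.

21

n5 = r NOR n4 must be 0, so at least one of r, n4 is 1.
Enumerating the 32 input combinations, 21 give n5 = 0 and 11 give n5 = 1.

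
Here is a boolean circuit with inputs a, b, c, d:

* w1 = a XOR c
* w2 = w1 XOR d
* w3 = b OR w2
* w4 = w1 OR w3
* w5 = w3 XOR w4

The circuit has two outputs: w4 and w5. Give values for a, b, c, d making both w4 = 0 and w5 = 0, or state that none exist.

Check with a=0 b=0 c=0 d=0:
w1 = a XOR c = 0 XOR 0 = 0
w2 = w1 XOR d = 0 XOR 0 = 0
w3 = b OR w2 = 0 OR 0 = 0
w4 = w1 OR w3 = 0 OR 0 = 0
w5 = w3 XOR w4 = 0 XOR 0 = 0
So w4 = 0 and w5 = 0.

a=0 b=0 c=0 d=0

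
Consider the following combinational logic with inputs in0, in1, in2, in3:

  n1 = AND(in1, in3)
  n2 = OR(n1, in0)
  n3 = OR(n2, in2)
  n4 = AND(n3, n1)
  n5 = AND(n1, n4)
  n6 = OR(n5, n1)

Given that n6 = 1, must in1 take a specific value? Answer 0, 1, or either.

n6 = OR(n5, n1) must be 1, so at least one of n5, n1 is 1.
Every assignment with n6 = 1 has in1 = 1; there are 4 such assignment(s).
  in0=0, in1=1, in2=0, in3=1
  in0=0, in1=1, in2=1, in3=1
  in0=1, in1=1, in2=0, in3=1
  in0=1, in1=1, in2=1, in3=1

1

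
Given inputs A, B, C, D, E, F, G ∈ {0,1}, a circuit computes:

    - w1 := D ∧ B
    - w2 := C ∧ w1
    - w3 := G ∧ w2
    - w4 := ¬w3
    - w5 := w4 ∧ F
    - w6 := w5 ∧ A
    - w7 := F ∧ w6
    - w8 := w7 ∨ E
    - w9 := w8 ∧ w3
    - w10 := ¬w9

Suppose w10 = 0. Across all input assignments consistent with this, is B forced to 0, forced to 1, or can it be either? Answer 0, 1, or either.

w10 = ¬w9 must be 0, so w9 = 1.
w9 = w8 ∧ w3 must be 1, so both w8 = 1 and w3 = 1.
w8 = w7 ∨ E must be 1, so at least one of w7, E is 1.
Every assignment with w10 = 0 has B = 1; there are 4 such assignment(s).
  A=0, B=1, C=1, D=1, E=1, F=0, G=1
  A=0, B=1, C=1, D=1, E=1, F=1, G=1
  A=1, B=1, C=1, D=1, E=1, F=0, G=1
  A=1, B=1, C=1, D=1, E=1, F=1, G=1

1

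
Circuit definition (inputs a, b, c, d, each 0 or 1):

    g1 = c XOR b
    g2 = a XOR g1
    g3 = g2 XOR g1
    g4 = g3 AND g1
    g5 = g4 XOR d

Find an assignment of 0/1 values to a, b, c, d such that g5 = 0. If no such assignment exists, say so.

a=0, b=1, c=0, d=0

Check with a=0, b=1, c=0, d=0:
g1 = c XOR b = 0 XOR 1 = 1
g2 = a XOR g1 = 0 XOR 1 = 1
g3 = g2 XOR g1 = 1 XOR 1 = 0
g4 = g3 AND g1 = 0 AND 1 = 0
g5 = g4 XOR d = 0 XOR 0 = 0
So g5 = 0 as required.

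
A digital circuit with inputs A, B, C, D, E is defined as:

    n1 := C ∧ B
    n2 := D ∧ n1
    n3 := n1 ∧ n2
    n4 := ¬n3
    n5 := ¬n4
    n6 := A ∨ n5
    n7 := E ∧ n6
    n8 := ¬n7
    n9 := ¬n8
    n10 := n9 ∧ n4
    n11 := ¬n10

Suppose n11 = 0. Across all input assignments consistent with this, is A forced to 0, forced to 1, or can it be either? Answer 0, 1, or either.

1

n11 = ¬n10 must be 0, so n10 = 1.
n10 = n9 ∧ n4 must be 1, so both n9 = 1 and n4 = 1.
n9 = ¬n8 must be 1, so n8 = 0.
Every assignment with n11 = 0 has A = 1; there are 7 such assignment(s).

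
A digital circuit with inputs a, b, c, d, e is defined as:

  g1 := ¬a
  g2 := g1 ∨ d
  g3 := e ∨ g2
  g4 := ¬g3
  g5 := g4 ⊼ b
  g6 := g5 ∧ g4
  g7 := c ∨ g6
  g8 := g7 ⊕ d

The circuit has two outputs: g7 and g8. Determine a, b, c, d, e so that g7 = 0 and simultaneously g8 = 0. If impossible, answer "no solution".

Check with a=0 b=1 c=0 d=0 e=1:
g1 = ¬a = ¬0 = 1
g2 = g1 ∨ d = 1 ∨ 0 = 1
g3 = e ∨ g2 = 1 ∨ 1 = 1
g4 = ¬g3 = ¬1 = 0
g5 = g4 ⊼ b = 0 ⊼ 1 = 1
g6 = g5 ∧ g4 = 1 ∧ 0 = 0
g7 = c ∨ g6 = 0 ∨ 0 = 0
g8 = g7 ⊕ d = 0 ⊕ 0 = 0
So g7 = 0 and g8 = 0.

a=0 b=1 c=0 d=0 e=1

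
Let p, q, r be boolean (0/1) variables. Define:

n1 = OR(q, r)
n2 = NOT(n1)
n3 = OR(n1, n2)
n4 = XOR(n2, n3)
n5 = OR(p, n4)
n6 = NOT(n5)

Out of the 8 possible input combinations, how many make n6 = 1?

n6 = NOT(n5) must be 1, so n5 = 0.
Satisfying assignments:
  p=0, q=0, r=0

1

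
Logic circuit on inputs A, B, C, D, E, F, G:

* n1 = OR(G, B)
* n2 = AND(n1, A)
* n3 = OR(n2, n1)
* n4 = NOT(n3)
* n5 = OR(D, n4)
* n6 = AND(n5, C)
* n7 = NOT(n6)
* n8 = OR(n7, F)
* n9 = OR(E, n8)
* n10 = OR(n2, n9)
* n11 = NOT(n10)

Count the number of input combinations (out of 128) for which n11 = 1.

n11 = NOT(n10) must be 1, so n10 = 0.
n10 = OR(n2, n9) must be 0, so both n2 = 0 and n9 = 0.
Enumerating the 128 input combinations, 7 give n11 = 1 and 121 give n11 = 0.

7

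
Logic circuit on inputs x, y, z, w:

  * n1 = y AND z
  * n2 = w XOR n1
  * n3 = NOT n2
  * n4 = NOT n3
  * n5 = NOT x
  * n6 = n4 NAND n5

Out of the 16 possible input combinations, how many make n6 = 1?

12

n6 = n4 NAND n5 must be 1, so at least one of n4, n5 is 0.
Enumerating the 16 input combinations, 12 give n6 = 1 and 4 give n6 = 0.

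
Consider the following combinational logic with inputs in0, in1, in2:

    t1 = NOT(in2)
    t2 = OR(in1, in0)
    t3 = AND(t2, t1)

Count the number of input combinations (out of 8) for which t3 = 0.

t3 = AND(t2, t1) must be 0, so at least one of t2, t1 is 0.
Satisfying assignments:
  in0=0, in1=0, in2=0
  in0=0, in1=0, in2=1
  in0=0, in1=1, in2=1
  in0=1, in1=0, in2=1
  in0=1, in1=1, in2=1

5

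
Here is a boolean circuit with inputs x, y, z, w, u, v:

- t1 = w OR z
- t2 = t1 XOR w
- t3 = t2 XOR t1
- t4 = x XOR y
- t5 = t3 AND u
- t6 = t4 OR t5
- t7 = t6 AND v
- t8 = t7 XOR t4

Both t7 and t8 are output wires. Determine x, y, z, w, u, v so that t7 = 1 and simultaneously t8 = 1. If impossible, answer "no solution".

x=0, y=0, z=1, w=1, u=1, v=1

Check with x=0, y=0, z=1, w=1, u=1, v=1:
t1 = w OR z = 1 OR 1 = 1
t2 = t1 XOR w = 1 XOR 1 = 0
t3 = t2 XOR t1 = 0 XOR 1 = 1
t4 = x XOR y = 0 XOR 0 = 0
t5 = t3 AND u = 1 AND 1 = 1
t6 = t4 OR t5 = 0 OR 1 = 1
t7 = t6 AND v = 1 AND 1 = 1
t8 = t7 XOR t4 = 1 XOR 0 = 1
So t7 = 1 and t8 = 1.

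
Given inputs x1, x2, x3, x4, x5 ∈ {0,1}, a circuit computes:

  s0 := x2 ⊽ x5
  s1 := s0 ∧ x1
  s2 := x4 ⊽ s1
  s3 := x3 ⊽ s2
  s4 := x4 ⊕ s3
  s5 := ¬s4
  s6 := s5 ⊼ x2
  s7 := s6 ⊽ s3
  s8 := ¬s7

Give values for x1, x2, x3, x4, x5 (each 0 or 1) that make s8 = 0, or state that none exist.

x1=1, x2=1, x3=1, x4=0, x5=1

Check with x1=1, x2=1, x3=1, x4=0, x5=1:
s0 = x2 ⊽ x5 = 1 ⊽ 1 = 0
s1 = s0 ∧ x1 = 0 ∧ 1 = 0
s2 = x4 ⊽ s1 = 0 ⊽ 0 = 1
s3 = x3 ⊽ s2 = 1 ⊽ 1 = 0
s4 = x4 ⊕ s3 = 0 ⊕ 0 = 0
s5 = ¬s4 = ¬0 = 1
s6 = s5 ⊼ x2 = 1 ⊼ 1 = 0
s7 = s6 ⊽ s3 = 0 ⊽ 0 = 1
s8 = ¬s7 = ¬1 = 0
So s8 = 0 as required.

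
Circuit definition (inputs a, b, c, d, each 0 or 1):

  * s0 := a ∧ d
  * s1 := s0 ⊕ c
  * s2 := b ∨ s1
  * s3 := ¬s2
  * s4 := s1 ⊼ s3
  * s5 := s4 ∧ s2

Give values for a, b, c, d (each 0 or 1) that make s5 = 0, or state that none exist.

s5 = s4 ∧ s2 must be 0, so at least one of s4, s2 is 0.
Check with a=0, b=0, c=0, d=1:
s0 = a ∧ d = 0 ∧ 1 = 0
s1 = s0 ⊕ c = 0 ⊕ 0 = 0
s2 = b ∨ s1 = 0 ∨ 0 = 0
s3 = ¬s2 = ¬0 = 1
s4 = s1 ⊼ s3 = 0 ⊼ 1 = 1
s5 = s4 ∧ s2 = 1 ∧ 0 = 0
So s5 = 0 as required.

a=0, b=0, c=0, d=1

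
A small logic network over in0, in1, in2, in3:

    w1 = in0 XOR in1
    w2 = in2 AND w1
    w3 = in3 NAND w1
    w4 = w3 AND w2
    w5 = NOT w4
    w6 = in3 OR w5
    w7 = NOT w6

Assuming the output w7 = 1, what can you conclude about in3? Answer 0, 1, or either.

0

w7 = NOT w6 must be 1, so w6 = 0.
w6 = in3 OR w5 must be 0, so both in3 = 0 and w5 = 0.
w5 = NOT w4 must be 0, so w4 = 1.
Every assignment with w7 = 1 has in3 = 0; there are 2 such assignment(s).
  in0=0, in1=1, in2=1, in3=0
  in0=1, in1=0, in2=1, in3=0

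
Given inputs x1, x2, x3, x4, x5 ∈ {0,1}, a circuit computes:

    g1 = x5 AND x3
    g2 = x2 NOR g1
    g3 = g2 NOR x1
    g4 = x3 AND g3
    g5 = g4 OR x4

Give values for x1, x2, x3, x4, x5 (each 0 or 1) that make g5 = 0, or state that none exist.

x1=0 x2=1 x3=0 x4=0 x5=0

g5 = g4 OR x4 must be 0, so both g4 = 0 and x4 = 0.
Check with x1=0 x2=1 x3=0 x4=0 x5=0:
g1 = x5 AND x3 = 0 AND 0 = 0
g2 = x2 NOR g1 = 1 NOR 0 = 0
g3 = g2 NOR x1 = 0 NOR 0 = 1
g4 = x3 AND g3 = 0 AND 1 = 0
g5 = g4 OR x4 = 0 OR 0 = 0
So g5 = 0 as required.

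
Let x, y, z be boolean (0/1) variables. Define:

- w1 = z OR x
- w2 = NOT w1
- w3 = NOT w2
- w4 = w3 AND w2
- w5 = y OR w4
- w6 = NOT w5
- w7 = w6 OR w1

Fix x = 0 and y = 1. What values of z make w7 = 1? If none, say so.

z=1

w7 = w6 OR w1 must be 1, so at least one of w6, w1 is 1.
Check with x = 0 and y = 1 and z=1:
w1 = z OR x = 1 OR 0 = 1
w2 = NOT w1 = NOT 1 = 0
w3 = NOT w2 = NOT 0 = 1
w4 = w3 AND w2 = 1 AND 0 = 0
w5 = y OR w4 = 1 OR 0 = 1
w6 = NOT w5 = NOT 1 = 0
w7 = w6 OR w1 = 0 OR 1 = 1
So w7 = 1.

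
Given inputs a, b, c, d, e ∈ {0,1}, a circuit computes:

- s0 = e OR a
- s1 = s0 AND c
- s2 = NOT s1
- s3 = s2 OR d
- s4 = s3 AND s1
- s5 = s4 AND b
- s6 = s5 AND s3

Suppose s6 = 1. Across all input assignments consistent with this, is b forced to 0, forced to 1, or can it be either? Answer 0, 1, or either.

1

s6 = s5 AND s3 must be 1, so both s5 = 1 and s3 = 1.
s5 = s4 AND b must be 1, so both s4 = 1 and b = 1.
Every assignment with s6 = 1 has b = 1; there are 3 such assignment(s).
  a=0, b=1, c=1, d=1, e=1
  a=1, b=1, c=1, d=1, e=0
  a=1, b=1, c=1, d=1, e=1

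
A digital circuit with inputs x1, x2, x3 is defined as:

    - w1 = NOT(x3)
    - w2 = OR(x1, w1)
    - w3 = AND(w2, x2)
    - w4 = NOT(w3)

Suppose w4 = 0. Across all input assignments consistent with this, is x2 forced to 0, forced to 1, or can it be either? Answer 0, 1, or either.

w4 = NOT(w3) must be 0, so w3 = 1.
w3 = AND(w2, x2) must be 1, so both w2 = 1 and x2 = 1.
w2 = OR(x1, w1) must be 1, so at least one of x1, w1 is 1.
Every assignment with w4 = 0 has x2 = 1; there are 3 such assignment(s).
  x1=0, x2=1, x3=0
  x1=1, x2=1, x3=0
  x1=1, x2=1, x3=1

1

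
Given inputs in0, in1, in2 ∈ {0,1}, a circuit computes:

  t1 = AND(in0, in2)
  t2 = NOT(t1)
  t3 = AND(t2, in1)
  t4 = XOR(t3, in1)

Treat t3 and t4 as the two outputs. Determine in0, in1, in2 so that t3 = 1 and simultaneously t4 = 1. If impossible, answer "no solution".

Across all 8 input combinations, none give both t3 = 1 and t4 = 1.

no solution exists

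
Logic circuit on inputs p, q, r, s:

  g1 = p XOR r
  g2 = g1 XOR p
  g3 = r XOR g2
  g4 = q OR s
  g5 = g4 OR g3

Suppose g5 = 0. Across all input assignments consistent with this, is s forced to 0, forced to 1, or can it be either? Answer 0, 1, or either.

g5 = g4 OR g3 must be 0, so both g4 = 0 and g3 = 0.
g4 = q OR s must be 0, so both q = 0 and s = 0.
Every assignment with g5 = 0 has s = 0; there are 4 such assignment(s).
  p=0, q=0, r=0, s=0
  p=0, q=0, r=1, s=0
  p=1, q=0, r=0, s=0
  p=1, q=0, r=1, s=0

0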